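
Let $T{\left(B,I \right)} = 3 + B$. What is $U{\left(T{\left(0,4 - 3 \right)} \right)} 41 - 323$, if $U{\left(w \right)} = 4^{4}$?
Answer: $10173$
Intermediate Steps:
$U{\left(w \right)} = 256$
$U{\left(T{\left(0,4 - 3 \right)} \right)} 41 - 323 = 256 \cdot 41 - 323 = 10496 - 323 = 10173$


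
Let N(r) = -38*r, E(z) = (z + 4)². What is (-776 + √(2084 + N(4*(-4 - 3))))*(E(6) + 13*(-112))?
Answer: 1052256 - 2712*√787 ≈ 9.7618e+5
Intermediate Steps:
E(z) = (4 + z)²
(-776 + √(2084 + N(4*(-4 - 3))))*(E(6) + 13*(-112)) = (-776 + √(2084 - 152*(-4 - 3)))*((4 + 6)² + 13*(-112)) = (-776 + √(2084 - 152*(-7)))*(10² - 1456) = (-776 + √(2084 - 38*(-28)))*(100 - 1456) = (-776 + √(2084 + 1064))*(-1356) = (-776 + √3148)*(-1356) = (-776 + 2*√787)*(-1356) = 1052256 - 2712*√787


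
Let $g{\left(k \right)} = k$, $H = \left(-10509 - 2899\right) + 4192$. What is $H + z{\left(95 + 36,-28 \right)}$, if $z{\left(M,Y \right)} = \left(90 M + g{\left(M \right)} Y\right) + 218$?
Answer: $-876$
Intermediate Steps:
$H = -9216$ ($H = -13408 + 4192 = -9216$)
$z{\left(M,Y \right)} = 218 + 90 M + M Y$ ($z{\left(M,Y \right)} = \left(90 M + M Y\right) + 218 = 218 + 90 M + M Y$)
$H + z{\left(95 + 36,-28 \right)} = -9216 + \left(218 + 90 \left(95 + 36\right) + \left(95 + 36\right) \left(-28\right)\right) = -9216 + \left(218 + 90 \cdot 131 + 131 \left(-28\right)\right) = -9216 + \left(218 + 11790 - 3668\right) = -9216 + 8340 = -876$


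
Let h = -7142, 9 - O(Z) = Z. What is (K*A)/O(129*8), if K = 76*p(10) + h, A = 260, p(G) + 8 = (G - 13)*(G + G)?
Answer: 3200600/1023 ≈ 3128.6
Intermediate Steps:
p(G) = -8 + 2*G*(-13 + G) (p(G) = -8 + (G - 13)*(G + G) = -8 + (-13 + G)*(2*G) = -8 + 2*G*(-13 + G))
O(Z) = 9 - Z
K = -12310 (K = 76*(-8 - 26*10 + 2*10**2) - 7142 = 76*(-8 - 260 + 2*100) - 7142 = 76*(-8 - 260 + 200) - 7142 = 76*(-68) - 7142 = -5168 - 7142 = -12310)
(K*A)/O(129*8) = (-12310*260)/(9 - 129*8) = -3200600/(9 - 1*1032) = -3200600/(9 - 1032) = -3200600/(-1023) = -3200600*(-1/1023) = 3200600/1023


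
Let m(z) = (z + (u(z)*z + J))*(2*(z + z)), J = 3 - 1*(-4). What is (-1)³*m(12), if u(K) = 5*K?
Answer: -35472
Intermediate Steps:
J = 7 (J = 3 + 4 = 7)
m(z) = 4*z*(7 + z + 5*z²) (m(z) = (z + ((5*z)*z + 7))*(2*(z + z)) = (z + (5*z² + 7))*(2*(2*z)) = (z + (7 + 5*z²))*(4*z) = (7 + z + 5*z²)*(4*z) = 4*z*(7 + z + 5*z²))
(-1)³*m(12) = (-1)³*(4*12*(7 + 12 + 5*12²)) = -4*12*(7 + 12 + 5*144) = -4*12*(7 + 12 + 720) = -4*12*739 = -1*35472 = -35472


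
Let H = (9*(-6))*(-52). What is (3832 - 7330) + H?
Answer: -690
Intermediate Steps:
H = 2808 (H = -54*(-52) = 2808)
(3832 - 7330) + H = (3832 - 7330) + 2808 = -3498 + 2808 = -690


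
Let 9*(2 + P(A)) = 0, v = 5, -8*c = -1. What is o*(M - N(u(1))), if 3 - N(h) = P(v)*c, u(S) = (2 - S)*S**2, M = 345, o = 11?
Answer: 15037/4 ≈ 3759.3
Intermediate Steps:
c = 1/8 (c = -1/8*(-1) = 1/8 ≈ 0.12500)
P(A) = -2 (P(A) = -2 + (1/9)*0 = -2 + 0 = -2)
u(S) = S**2*(2 - S)
N(h) = 13/4 (N(h) = 3 - (-2)/8 = 3 - 1*(-1/4) = 3 + 1/4 = 13/4)
o*(M - N(u(1))) = 11*(345 - 1*13/4) = 11*(345 - 13/4) = 11*(1367/4) = 15037/4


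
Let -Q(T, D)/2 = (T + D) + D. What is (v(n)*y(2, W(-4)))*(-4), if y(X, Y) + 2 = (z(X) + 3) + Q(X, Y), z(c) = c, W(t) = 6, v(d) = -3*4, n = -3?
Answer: -1200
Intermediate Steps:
v(d) = -12
Q(T, D) = -4*D - 2*T (Q(T, D) = -2*((T + D) + D) = -2*((D + T) + D) = -2*(T + 2*D) = -4*D - 2*T)
y(X, Y) = 1 - X - 4*Y (y(X, Y) = -2 + ((X + 3) + (-4*Y - 2*X)) = -2 + ((3 + X) + (-4*Y - 2*X)) = -2 + (3 - X - 4*Y) = 1 - X - 4*Y)
(v(n)*y(2, W(-4)))*(-4) = -12*(1 - 1*2 - 4*6)*(-4) = -12*(1 - 2 - 24)*(-4) = -12*(-25)*(-4) = 300*(-4) = -1200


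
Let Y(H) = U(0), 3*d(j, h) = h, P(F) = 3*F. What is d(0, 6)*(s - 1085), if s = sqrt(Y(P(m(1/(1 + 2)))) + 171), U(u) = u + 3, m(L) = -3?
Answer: -2170 + 2*sqrt(174) ≈ -2143.6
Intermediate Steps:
U(u) = 3 + u
d(j, h) = h/3
Y(H) = 3 (Y(H) = 3 + 0 = 3)
s = sqrt(174) (s = sqrt(3 + 171) = sqrt(174) ≈ 13.191)
d(0, 6)*(s - 1085) = ((1/3)*6)*(sqrt(174) - 1085) = 2*(-1085 + sqrt(174)) = -2170 + 2*sqrt(174)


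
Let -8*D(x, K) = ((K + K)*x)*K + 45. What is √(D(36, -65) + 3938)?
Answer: I*√545482/4 ≈ 184.64*I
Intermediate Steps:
D(x, K) = -45/8 - x*K²/4 (D(x, K) = -(((K + K)*x)*K + 45)/8 = -(((2*K)*x)*K + 45)/8 = -((2*K*x)*K + 45)/8 = -(2*x*K² + 45)/8 = -(45 + 2*x*K²)/8 = -45/8 - x*K²/4)
√(D(36, -65) + 3938) = √((-45/8 - ¼*36*(-65)²) + 3938) = √((-45/8 - ¼*36*4225) + 3938) = √((-45/8 - 38025) + 3938) = √(-304245/8 + 3938) = √(-272741/8) = I*√545482/4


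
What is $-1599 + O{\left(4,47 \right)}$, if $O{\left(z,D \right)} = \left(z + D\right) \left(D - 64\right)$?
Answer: $-2466$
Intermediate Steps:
$O{\left(z,D \right)} = \left(-64 + D\right) \left(D + z\right)$ ($O{\left(z,D \right)} = \left(D + z\right) \left(-64 + D\right) = \left(-64 + D\right) \left(D + z\right)$)
$-1599 + O{\left(4,47 \right)} = -1599 + \left(47^{2} - 3008 - 256 + 47 \cdot 4\right) = -1599 + \left(2209 - 3008 - 256 + 188\right) = -1599 - 867 = -2466$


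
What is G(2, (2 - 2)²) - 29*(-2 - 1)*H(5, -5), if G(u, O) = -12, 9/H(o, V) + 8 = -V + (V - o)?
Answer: -939/13 ≈ -72.231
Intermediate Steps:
H(o, V) = 9/(-8 - o) (H(o, V) = 9/(-8 + (-V + (V - o))) = 9/(-8 - o))
G(2, (2 - 2)²) - 29*(-2 - 1)*H(5, -5) = -12 - 29*(-2 - 1)*(-9/(8 + 5)) = -12 - (-87)*(-9/13) = -12 - (-87)*(-9*1/13) = -12 - (-87)*(-9)/13 = -12 - 29*27/13 = -12 - 783/13 = -939/13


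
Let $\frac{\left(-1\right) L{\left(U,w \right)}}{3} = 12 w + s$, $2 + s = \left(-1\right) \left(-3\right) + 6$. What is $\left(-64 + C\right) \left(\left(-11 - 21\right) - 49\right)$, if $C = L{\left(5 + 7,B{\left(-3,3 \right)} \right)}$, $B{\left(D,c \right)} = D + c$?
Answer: $6885$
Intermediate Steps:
$s = 7$ ($s = -2 + \left(\left(-1\right) \left(-3\right) + 6\right) = -2 + \left(3 + 6\right) = -2 + 9 = 7$)
$L{\left(U,w \right)} = -21 - 36 w$ ($L{\left(U,w \right)} = - 3 \left(12 w + 7\right) = - 3 \left(7 + 12 w\right) = -21 - 36 w$)
$C = -21$ ($C = -21 - 36 \left(-3 + 3\right) = -21 - 0 = -21 + 0 = -21$)
$\left(-64 + C\right) \left(\left(-11 - 21\right) - 49\right) = \left(-64 - 21\right) \left(\left(-11 - 21\right) - 49\right) = - 85 \left(-32 - 49\right) = \left(-85\right) \left(-81\right) = 6885$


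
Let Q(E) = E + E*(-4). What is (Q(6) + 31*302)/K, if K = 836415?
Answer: 9344/836415 ≈ 0.011171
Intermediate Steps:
Q(E) = -3*E (Q(E) = E - 4*E = -3*E)
(Q(6) + 31*302)/K = (-3*6 + 31*302)/836415 = (-18 + 9362)*(1/836415) = 9344*(1/836415) = 9344/836415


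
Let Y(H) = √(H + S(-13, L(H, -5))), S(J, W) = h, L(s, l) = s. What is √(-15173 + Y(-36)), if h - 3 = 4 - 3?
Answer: √(-15173 + 4*I*√2) ≈ 0.023 + 123.18*I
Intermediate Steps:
h = 4 (h = 3 + (4 - 3) = 3 + 1 = 4)
S(J, W) = 4
Y(H) = √(4 + H) (Y(H) = √(H + 4) = √(4 + H))
√(-15173 + Y(-36)) = √(-15173 + √(4 - 36)) = √(-15173 + √(-32)) = √(-15173 + 4*I*√2)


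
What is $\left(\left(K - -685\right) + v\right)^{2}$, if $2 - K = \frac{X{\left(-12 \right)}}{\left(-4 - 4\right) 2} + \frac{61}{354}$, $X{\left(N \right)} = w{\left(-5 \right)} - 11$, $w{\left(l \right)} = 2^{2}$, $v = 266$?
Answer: $\frac{7274720614561}{8020224} \approx 9.0705 \cdot 10^{5}$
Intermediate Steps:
$w{\left(l \right)} = 4$
$X{\left(N \right)} = -7$ ($X{\left(N \right)} = 4 - 11 = -7$)
$K = \frac{3937}{2832}$ ($K = 2 - \left(- \frac{7}{\left(-4 - 4\right) 2} + \frac{61}{354}\right) = 2 - \left(- \frac{7}{\left(-8\right) 2} + 61 \cdot \frac{1}{354}\right) = 2 - \left(- \frac{7}{-16} + \frac{61}{354}\right) = 2 - \left(\left(-7\right) \left(- \frac{1}{16}\right) + \frac{61}{354}\right) = 2 - \left(\frac{7}{16} + \frac{61}{354}\right) = 2 - \frac{1727}{2832} = \frac{3937}{2832} \approx 1.3902$)
$\left(\left(K - -685\right) + v\right)^{2} = \left(\left(\frac{3937}{2832} - -685\right) + 266\right)^{2} = \left(\left(\frac{3937}{2832} + 685\right) + 266\right)^{2} = \left(\frac{1943857}{2832} + 266\right)^{2} = \left(\frac{2697169}{2832}\right)^{2} = \frac{7274720614561}{8020224}$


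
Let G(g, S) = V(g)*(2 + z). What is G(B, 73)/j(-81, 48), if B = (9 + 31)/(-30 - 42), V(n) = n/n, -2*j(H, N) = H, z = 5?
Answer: 14/81 ≈ 0.17284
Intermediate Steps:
j(H, N) = -H/2
V(n) = 1
B = -5/9 (B = 40/(-72) = 40*(-1/72) = -5/9 ≈ -0.55556)
G(g, S) = 7 (G(g, S) = 1*(2 + 5) = 1*7 = 7)
G(B, 73)/j(-81, 48) = 7/((-½*(-81))) = 7/(81/2) = 7*(2/81) = 14/81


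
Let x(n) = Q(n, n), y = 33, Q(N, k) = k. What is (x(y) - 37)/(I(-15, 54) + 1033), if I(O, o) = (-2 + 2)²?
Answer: -4/1033 ≈ -0.0038722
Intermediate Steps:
x(n) = n
I(O, o) = 0 (I(O, o) = 0² = 0)
(x(y) - 37)/(I(-15, 54) + 1033) = (33 - 37)/(0 + 1033) = -4/1033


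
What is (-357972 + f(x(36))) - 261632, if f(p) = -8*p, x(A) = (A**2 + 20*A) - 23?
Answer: -635548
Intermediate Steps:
x(A) = -23 + A**2 + 20*A
(-357972 + f(x(36))) - 261632 = (-357972 - 8*(-23 + 36**2 + 20*36)) - 261632 = (-357972 - 8*(-23 + 1296 + 720)) - 261632 = (-357972 - 8*1993) - 261632 = (-357972 - 15944) - 261632 = -373916 - 261632 = -635548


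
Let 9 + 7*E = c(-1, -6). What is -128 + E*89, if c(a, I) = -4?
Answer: -2053/7 ≈ -293.29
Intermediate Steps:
E = -13/7 (E = -9/7 + (1/7)*(-4) = -9/7 - 4/7 = -13/7 ≈ -1.8571)
-128 + E*89 = -128 - 13/7*89 = -128 - 1157/7 = -2053/7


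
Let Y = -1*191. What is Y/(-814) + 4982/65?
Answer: 4067763/52910 ≈ 76.881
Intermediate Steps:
Y = -191
Y/(-814) + 4982/65 = -191/(-814) + 4982/65 = -191*(-1/814) + 4982*(1/65) = 191/814 + 4982/65 = 4067763/52910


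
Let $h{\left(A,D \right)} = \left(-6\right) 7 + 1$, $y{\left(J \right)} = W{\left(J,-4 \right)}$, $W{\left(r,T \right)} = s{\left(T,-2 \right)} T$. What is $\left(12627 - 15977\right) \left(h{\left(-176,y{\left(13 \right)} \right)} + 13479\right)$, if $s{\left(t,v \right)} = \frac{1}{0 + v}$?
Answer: $-45017300$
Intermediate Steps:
$s{\left(t,v \right)} = \frac{1}{v}$
$W{\left(r,T \right)} = - \frac{T}{2}$ ($W{\left(r,T \right)} = \frac{T}{-2} = - \frac{T}{2}$)
$y{\left(J \right)} = 2$ ($y{\left(J \right)} = \left(- \frac{1}{2}\right) \left(-4\right) = 2$)
$h{\left(A,D \right)} = -41$ ($h{\left(A,D \right)} = -42 + 1 = -41$)
$\left(12627 - 15977\right) \left(h{\left(-176,y{\left(13 \right)} \right)} + 13479\right) = \left(12627 - 15977\right) \left(-41 + 13479\right) = \left(-3350\right) 13438 = -45017300$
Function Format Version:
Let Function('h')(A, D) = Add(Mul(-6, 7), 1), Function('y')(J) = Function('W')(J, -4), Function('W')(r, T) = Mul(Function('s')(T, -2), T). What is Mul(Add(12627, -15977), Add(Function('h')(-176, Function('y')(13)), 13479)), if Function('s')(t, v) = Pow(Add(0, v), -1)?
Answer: -45017300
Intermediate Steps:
Function('s')(t, v) = Pow(v, -1)
Function('W')(r, T) = Mul(Rational(-1, 2), T) (Function('W')(r, T) = Mul(Pow(-2, -1), T) = Mul(Rational(-1, 2), T))
Function('y')(J) = 2 (Function('y')(J) = Mul(Rational(-1, 2), -4) = 2)
Function('h')(A, D) = -41 (Function('h')(A, D) = Add(-42, 1) = -41)
Mul(Add(12627, -15977), Add(Function('h')(-176, Function('y')(13)), 13479)) = Mul(Add(12627, -15977), Add(-41, 13479)) = Mul(-3350, 13438) = -45017300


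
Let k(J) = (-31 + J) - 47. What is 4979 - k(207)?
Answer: 4850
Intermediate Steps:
k(J) = -78 + J
4979 - k(207) = 4979 - (-78 + 207) = 4979 - 1*129 = 4979 - 129 = 4850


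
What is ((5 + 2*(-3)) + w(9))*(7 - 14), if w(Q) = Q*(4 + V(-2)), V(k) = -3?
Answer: -56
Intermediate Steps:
w(Q) = Q (w(Q) = Q*(4 - 3) = Q*1 = Q)
((5 + 2*(-3)) + w(9))*(7 - 14) = ((5 + 2*(-3)) + 9)*(7 - 14) = ((5 - 6) + 9)*(-7) = (-1 + 9)*(-7) = 8*(-7) = -56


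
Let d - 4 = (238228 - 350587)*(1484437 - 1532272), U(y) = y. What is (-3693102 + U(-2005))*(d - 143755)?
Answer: -19859533683474498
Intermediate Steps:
d = 5374692769 (d = 4 + (238228 - 350587)*(1484437 - 1532272) = 4 - 112359*(-47835) = 4 + 5374692765 = 5374692769)
(-3693102 + U(-2005))*(d - 143755) = (-3693102 - 2005)*(5374692769 - 143755) = -3695107*5374549014 = -19859533683474498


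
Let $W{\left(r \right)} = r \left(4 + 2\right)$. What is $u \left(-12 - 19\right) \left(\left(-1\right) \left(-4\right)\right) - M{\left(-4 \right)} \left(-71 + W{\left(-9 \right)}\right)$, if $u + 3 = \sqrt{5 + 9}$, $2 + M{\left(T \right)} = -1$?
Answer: $-3 - 124 \sqrt{14} \approx -466.97$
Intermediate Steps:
$W{\left(r \right)} = 6 r$ ($W{\left(r \right)} = r 6 = 6 r$)
$M{\left(T \right)} = -3$ ($M{\left(T \right)} = -2 - 1 = -3$)
$u = -3 + \sqrt{14}$ ($u = -3 + \sqrt{5 + 9} = -3 + \sqrt{14} \approx 0.74166$)
$u \left(-12 - 19\right) \left(\left(-1\right) \left(-4\right)\right) - M{\left(-4 \right)} \left(-71 + W{\left(-9 \right)}\right) = \left(-3 + \sqrt{14}\right) \left(-12 - 19\right) \left(\left(-1\right) \left(-4\right)\right) - - 3 \left(-71 + 6 \left(-9\right)\right) = \left(-3 + \sqrt{14}\right) \left(-31\right) 4 - - 3 \left(-71 - 54\right) = \left(93 - 31 \sqrt{14}\right) 4 - \left(-3\right) \left(-125\right) = \left(372 - 124 \sqrt{14}\right) - 375 = -3 - 124 \sqrt{14}$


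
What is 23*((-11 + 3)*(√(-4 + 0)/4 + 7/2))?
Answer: -644 - 92*I ≈ -644.0 - 92.0*I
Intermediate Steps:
23*((-11 + 3)*(√(-4 + 0)/4 + 7/2)) = 23*(-8*(√(-4)*(¼) + 7*(½))) = 23*(-8*((2*I)*(¼) + 7/2)) = 23*(-8*(I/2 + 7/2)) = 23*(-8*(7/2 + I/2)) = 23*(-28 - 4*I) = -644 - 92*I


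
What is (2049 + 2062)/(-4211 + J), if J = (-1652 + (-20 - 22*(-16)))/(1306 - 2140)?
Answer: -571429/585109 ≈ -0.97662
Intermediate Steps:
J = 220/139 (J = (-1652 + (-20 + 352))/(-834) = (-1652 + 332)*(-1/834) = -1320*(-1/834) = 220/139 ≈ 1.5827)
(2049 + 2062)/(-4211 + J) = (2049 + 2062)/(-4211 + 220/139) = 4111/(-585109/139) = 4111*(-139/585109) = -571429/585109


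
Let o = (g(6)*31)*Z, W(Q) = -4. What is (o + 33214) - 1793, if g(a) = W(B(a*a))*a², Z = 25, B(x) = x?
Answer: -80179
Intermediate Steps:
g(a) = -4*a²
o = -111600 (o = (-4*6²*31)*25 = (-4*36*31)*25 = -144*31*25 = -4464*25 = -111600)
(o + 33214) - 1793 = (-111600 + 33214) - 1793 = -78386 - 1793 = -80179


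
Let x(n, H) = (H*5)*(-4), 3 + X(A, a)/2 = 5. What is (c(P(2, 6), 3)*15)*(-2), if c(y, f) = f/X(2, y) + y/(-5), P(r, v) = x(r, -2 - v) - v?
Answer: 1803/2 ≈ 901.50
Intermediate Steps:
X(A, a) = 4 (X(A, a) = -6 + 2*5 = -6 + 10 = 4)
x(n, H) = -20*H (x(n, H) = (5*H)*(-4) = -20*H)
P(r, v) = 40 + 19*v (P(r, v) = -20*(-2 - v) - v = (40 + 20*v) - v = 40 + 19*v)
c(y, f) = -y/5 + f/4 (c(y, f) = f/4 + y/(-5) = f*(¼) + y*(-⅕) = f/4 - y/5 = -y/5 + f/4)
(c(P(2, 6), 3)*15)*(-2) = ((-(40 + 19*6)/5 + (¼)*3)*15)*(-2) = ((-(40 + 114)/5 + ¾)*15)*(-2) = ((-⅕*154 + ¾)*15)*(-2) = ((-154/5 + ¾)*15)*(-2) = -601/20*15*(-2) = -1803/4*(-2) = 1803/2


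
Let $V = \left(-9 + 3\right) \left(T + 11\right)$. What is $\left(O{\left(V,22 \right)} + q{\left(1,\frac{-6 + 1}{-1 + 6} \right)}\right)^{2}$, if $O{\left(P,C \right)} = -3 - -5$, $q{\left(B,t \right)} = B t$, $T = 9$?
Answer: $1$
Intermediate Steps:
$V = -120$ ($V = \left(-9 + 3\right) \left(9 + 11\right) = \left(-6\right) 20 = -120$)
$O{\left(P,C \right)} = 2$ ($O{\left(P,C \right)} = -3 + 5 = 2$)
$\left(O{\left(V,22 \right)} + q{\left(1,\frac{-6 + 1}{-1 + 6} \right)}\right)^{2} = \left(2 + 1 \frac{-6 + 1}{-1 + 6}\right)^{2} = \left(2 + 1 \left(- \frac{5}{5}\right)\right)^{2} = \left(2 + 1 \left(\left(-5\right) \frac{1}{5}\right)\right)^{2} = \left(2 + 1 \left(-1\right)\right)^{2} = \left(2 - 1\right)^{2} = 1^{2} = 1$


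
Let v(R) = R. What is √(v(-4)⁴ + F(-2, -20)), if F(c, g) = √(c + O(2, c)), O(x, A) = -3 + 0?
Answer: √(256 + I*√5) ≈ 16.0 + 0.06988*I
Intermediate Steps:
O(x, A) = -3
F(c, g) = √(-3 + c) (F(c, g) = √(c - 3) = √(-3 + c))
√(v(-4)⁴ + F(-2, -20)) = √((-4)⁴ + √(-3 - 2)) = √(256 + √(-5)) = √(256 + I*√5)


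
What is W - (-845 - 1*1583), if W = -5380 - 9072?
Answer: -12024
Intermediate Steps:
W = -14452
W - (-845 - 1*1583) = -14452 - (-845 - 1*1583) = -14452 - (-845 - 1583) = -14452 - 1*(-2428) = -14452 + 2428 = -12024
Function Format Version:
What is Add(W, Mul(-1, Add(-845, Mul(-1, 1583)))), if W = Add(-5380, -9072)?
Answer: -12024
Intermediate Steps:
W = -14452
Add(W, Mul(-1, Add(-845, Mul(-1, 1583)))) = Add(-14452, Mul(-1, Add(-845, Mul(-1, 1583)))) = Add(-14452, Mul(-1, Add(-845, -1583))) = Add(-14452, Mul(-1, -2428)) = Add(-14452, 2428) = -12024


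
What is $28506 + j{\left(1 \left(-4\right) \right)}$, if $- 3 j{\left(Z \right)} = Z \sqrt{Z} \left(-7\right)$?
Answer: $28506 - \frac{56 i}{3} \approx 28506.0 - 18.667 i$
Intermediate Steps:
$j{\left(Z \right)} = \frac{7 Z^{\frac{3}{2}}}{3}$ ($j{\left(Z \right)} = - \frac{Z \sqrt{Z} \left(-7\right)}{3} = - \frac{Z^{\frac{3}{2}} \left(-7\right)}{3} = - \frac{\left(-7\right) Z^{\frac{3}{2}}}{3} = \frac{7 Z^{\frac{3}{2}}}{3}$)
$28506 + j{\left(1 \left(-4\right) \right)} = 28506 + \frac{7 \left(1 \left(-4\right)\right)^{\frac{3}{2}}}{3} = 28506 + \frac{7 \left(-4\right)^{\frac{3}{2}}}{3} = 28506 + \frac{7 \left(- 8 i\right)}{3} = 28506 - \frac{56 i}{3}$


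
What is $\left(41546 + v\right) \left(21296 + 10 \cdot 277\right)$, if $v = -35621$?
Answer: $142591050$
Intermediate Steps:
$\left(41546 + v\right) \left(21296 + 10 \cdot 277\right) = \left(41546 - 35621\right) \left(21296 + 10 \cdot 277\right) = 5925 \left(21296 + 2770\right) = 5925 \cdot 24066 = 142591050$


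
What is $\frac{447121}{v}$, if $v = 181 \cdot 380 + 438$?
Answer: $\frac{447121}{69218} \approx 6.4596$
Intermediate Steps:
$v = 69218$ ($v = 68780 + 438 = 69218$)
$\frac{447121}{v} = \frac{447121}{69218}$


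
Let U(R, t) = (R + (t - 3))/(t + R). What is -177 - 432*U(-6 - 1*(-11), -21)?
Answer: -690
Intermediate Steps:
U(R, t) = (-3 + R + t)/(R + t) (U(R, t) = (R + (-3 + t))/(R + t) = (-3 + R + t)/(R + t))
-177 - 432*U(-6 - 1*(-11), -21) = -177 - 432*(-3 + (-6 - 1*(-11)) - 21)/((-6 - 1*(-11)) - 21) = -177 - 432*(-3 + (-6 + 11) - 21)/((-6 + 11) - 21) = -177 - 432*(-3 + 5 - 21)/(5 - 21) = -177 - 432*(-19)/(-16) = -177 - (-27)*(-19) = -177 - 432*19/16 = -177 - 513 = -690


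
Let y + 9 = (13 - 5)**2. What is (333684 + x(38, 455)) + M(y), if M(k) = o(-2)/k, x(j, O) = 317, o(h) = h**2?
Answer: 18370059/55 ≈ 3.3400e+5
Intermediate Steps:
y = 55 (y = -9 + (13 - 5)**2 = -9 + 8**2 = -9 + 64 = 55)
M(k) = 4/k (M(k) = (-2)**2/k = 4/k)
(333684 + x(38, 455)) + M(y) = (333684 + 317) + 4/55 = 334001 + 4*(1/55) = 334001 + 4/55 = 18370059/55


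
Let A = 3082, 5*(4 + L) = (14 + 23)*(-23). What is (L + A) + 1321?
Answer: 21144/5 ≈ 4228.8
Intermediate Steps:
L = -871/5 (L = -4 + ((14 + 23)*(-23))/5 = -4 + (37*(-23))/5 = -4 + (1/5)*(-851) = -4 - 851/5 = -871/5 ≈ -174.20)
(L + A) + 1321 = (-871/5 + 3082) + 1321 = 14539/5 + 1321 = 21144/5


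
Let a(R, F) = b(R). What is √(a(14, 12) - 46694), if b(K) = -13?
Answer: I*√46707 ≈ 216.12*I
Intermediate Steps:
a(R, F) = -13
√(a(14, 12) - 46694) = √(-13 - 46694) = √(-46707) = I*√46707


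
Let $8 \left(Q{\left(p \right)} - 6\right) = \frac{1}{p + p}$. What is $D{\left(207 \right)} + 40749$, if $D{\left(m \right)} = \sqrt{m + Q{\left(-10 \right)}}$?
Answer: $40749 + \frac{\sqrt{340790}}{40} \approx 40764.0$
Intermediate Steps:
$Q{\left(p \right)} = 6 + \frac{1}{16 p}$ ($Q{\left(p \right)} = 6 + \frac{1}{8 \left(p + p\right)} = 6 + \frac{1}{8 \cdot 2 p} = 6 + \frac{\frac{1}{2} \frac{1}{p}}{8} = 6 + \frac{1}{16 p}$)
$D{\left(m \right)} = \sqrt{\frac{959}{160} + m}$ ($D{\left(m \right)} = \sqrt{m + \left(6 + \frac{1}{16 \left(-10\right)}\right)} = \sqrt{m + \left(6 + \frac{1}{16} \left(- \frac{1}{10}\right)\right)} = \sqrt{m + \left(6 - \frac{1}{160}\right)} = \sqrt{m + \frac{959}{160}} = \sqrt{\frac{959}{160} + m}$)
$D{\left(207 \right)} + 40749 = \frac{\sqrt{9590 + 1600 \cdot 207}}{40} + 40749 = \frac{\sqrt{9590 + 331200}}{40} + 40749 = \frac{\sqrt{340790}}{40} + 40749 = 40749 + \frac{\sqrt{340790}}{40}$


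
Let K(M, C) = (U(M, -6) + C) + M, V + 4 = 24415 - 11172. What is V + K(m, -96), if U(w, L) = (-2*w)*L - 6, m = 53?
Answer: 13826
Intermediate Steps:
U(w, L) = -6 - 2*L*w (U(w, L) = -2*L*w - 6 = -6 - 2*L*w)
V = 13239 (V = -4 + (24415 - 11172) = -4 + 13243 = 13239)
K(M, C) = -6 + C + 13*M (K(M, C) = ((-6 - 2*(-6)*M) + C) + M = ((-6 + 12*M) + C) + M = (-6 + C + 12*M) + M = -6 + C + 13*M)
V + K(m, -96) = 13239 + (-6 - 96 + 13*53) = 13239 + (-6 - 96 + 689) = 13239 + 587 = 13826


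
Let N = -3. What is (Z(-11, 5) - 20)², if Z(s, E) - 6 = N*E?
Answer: 841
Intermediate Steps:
Z(s, E) = 6 - 3*E
(Z(-11, 5) - 20)² = ((6 - 3*5) - 20)² = ((6 - 15) - 20)² = (-9 - 20)² = (-29)² = 841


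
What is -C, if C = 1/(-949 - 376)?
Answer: 1/1325 ≈ 0.00075472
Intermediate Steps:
C = -1/1325 (C = 1/(-1325) = -1/1325 ≈ -0.00075472)
-C = -1*(-1/1325) = 1/1325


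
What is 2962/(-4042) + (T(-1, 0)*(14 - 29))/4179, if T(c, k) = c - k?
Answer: -2052928/2815253 ≈ -0.72922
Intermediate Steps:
2962/(-4042) + (T(-1, 0)*(14 - 29))/4179 = 2962/(-4042) + ((-1 - 1*0)*(14 - 29))/4179 = 2962*(-1/4042) + ((-1 + 0)*(-15))*(1/4179) = -1481/2021 - 1*(-15)*(1/4179) = -1481/2021 + 15*(1/4179) = -1481/2021 + 5/1393 = -2052928/2815253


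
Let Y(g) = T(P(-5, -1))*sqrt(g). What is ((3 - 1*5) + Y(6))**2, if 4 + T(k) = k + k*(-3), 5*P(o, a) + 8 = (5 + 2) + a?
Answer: 1636/25 + 64*sqrt(6)/5 ≈ 96.793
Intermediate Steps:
P(o, a) = -1/5 + a/5 (P(o, a) = -8/5 + ((5 + 2) + a)/5 = -8/5 + (7 + a)/5 = -8/5 + (7/5 + a/5) = -1/5 + a/5)
T(k) = -4 - 2*k (T(k) = -4 + (k + k*(-3)) = -4 + (k - 3*k) = -4 - 2*k)
Y(g) = -16*sqrt(g)/5 (Y(g) = (-4 - 2*(-1/5 + (1/5)*(-1)))*sqrt(g) = (-4 - 2*(-1/5 - 1/5))*sqrt(g) = (-4 - 2*(-2/5))*sqrt(g) = (-4 + 4/5)*sqrt(g) = -16*sqrt(g)/5)
((3 - 1*5) + Y(6))**2 = ((3 - 1*5) - 16*sqrt(6)/5)**2 = ((3 - 5) - 16*sqrt(6)/5)**2 = (-2 - 16*sqrt(6)/5)**2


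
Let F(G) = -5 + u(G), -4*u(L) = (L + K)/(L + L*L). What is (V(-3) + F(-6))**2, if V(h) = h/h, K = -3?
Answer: 24649/1600 ≈ 15.406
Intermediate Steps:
V(h) = 1
u(L) = -(-3 + L)/(4*(L + L**2)) (u(L) = -(L - 3)/(4*(L + L*L)) = -(-3 + L)/(4*(L + L**2)))
F(G) = -5 + (3 - G)/(4*G*(1 + G))
(V(-3) + F(-6))**2 = (1 + (1/4)*(3 - 1*(-6) - 20*(-6)*(1 - 6))/(-6*(1 - 6)))**2 = (1 + (1/4)*(-1/6)*(3 + 6 - 20*(-6)*(-5))/(-5))**2 = (1 + (1/4)*(-1/6)*(-1/5)*(3 + 6 - 600))**2 = (1 + (1/4)*(-1/6)*(-1/5)*(-591))**2 = (1 - 197/40)**2 = (-157/40)**2 = 24649/1600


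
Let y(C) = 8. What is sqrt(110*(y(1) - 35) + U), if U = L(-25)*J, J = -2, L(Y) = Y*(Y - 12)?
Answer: 2*I*sqrt(1205) ≈ 69.426*I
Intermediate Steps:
L(Y) = Y*(-12 + Y)
U = -1850 (U = -25*(-12 - 25)*(-2) = -25*(-37)*(-2) = 925*(-2) = -1850)
sqrt(110*(y(1) - 35) + U) = sqrt(110*(8 - 35) - 1850) = sqrt(110*(-27) - 1850) = sqrt(-2970 - 1850) = sqrt(-4820) = 2*I*sqrt(1205)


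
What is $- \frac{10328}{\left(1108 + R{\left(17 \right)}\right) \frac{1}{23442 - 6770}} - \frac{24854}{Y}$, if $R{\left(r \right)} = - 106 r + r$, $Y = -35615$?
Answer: $\frac{360735721294}{1418315} \approx 2.5434 \cdot 10^{5}$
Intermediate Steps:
$R{\left(r \right)} = - 105 r$
$- \frac{10328}{\left(1108 + R{\left(17 \right)}\right) \frac{1}{23442 - 6770}} - \frac{24854}{Y} = - \frac{10328}{\left(1108 - 1785\right) \frac{1}{23442 - 6770}} - \frac{24854}{-35615} = - \frac{10328}{\left(1108 - 1785\right) \frac{1}{16672}} - - \frac{1462}{2095} = - \frac{10328}{\left(-677\right) \frac{1}{16672}} + \frac{1462}{2095} = - \frac{10328}{- \frac{677}{16672}} + \frac{1462}{2095} = \left(-10328\right) \left(- \frac{16672}{677}\right) + \frac{1462}{2095} = \frac{172188416}{677} + \frac{1462}{2095} = \frac{360735721294}{1418315}$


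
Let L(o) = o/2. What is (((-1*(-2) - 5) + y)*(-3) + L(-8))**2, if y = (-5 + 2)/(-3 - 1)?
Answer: 121/16 ≈ 7.5625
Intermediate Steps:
y = 3/4 (y = -3/(-4) = -3*(-1/4) = 3/4 ≈ 0.75000)
L(o) = o/2 (L(o) = o*(1/2) = o/2)
(((-1*(-2) - 5) + y)*(-3) + L(-8))**2 = (((-1*(-2) - 5) + 3/4)*(-3) + (1/2)*(-8))**2 = (((2 - 5) + 3/4)*(-3) - 4)**2 = ((-3 + 3/4)*(-3) - 4)**2 = (-9/4*(-3) - 4)**2 = (27/4 - 4)**2 = (11/4)**2 = 121/16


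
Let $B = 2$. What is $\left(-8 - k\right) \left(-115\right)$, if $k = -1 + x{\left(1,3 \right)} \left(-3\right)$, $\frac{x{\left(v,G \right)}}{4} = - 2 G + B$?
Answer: $6325$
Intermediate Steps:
$x{\left(v,G \right)} = 8 - 8 G$ ($x{\left(v,G \right)} = 4 \left(- 2 G + 2\right) = 4 \left(2 - 2 G\right) = 8 - 8 G$)
$k = 47$ ($k = -1 + \left(8 - 24\right) \left(-3\right) = -1 - -48 = -1 + 48 = 47$)
$\left(-8 - k\right) \left(-115\right) = \left(-8 - 47\right) \left(-115\right) = \left(-55\right) \left(-115\right) = 6325$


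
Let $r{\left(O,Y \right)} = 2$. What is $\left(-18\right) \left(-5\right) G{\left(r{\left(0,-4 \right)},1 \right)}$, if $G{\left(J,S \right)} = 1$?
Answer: $90$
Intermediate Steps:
$\left(-18\right) \left(-5\right) G{\left(r{\left(0,-4 \right)},1 \right)} = \left(-18\right) \left(-5\right) 1 = 90 \cdot 1 = 90$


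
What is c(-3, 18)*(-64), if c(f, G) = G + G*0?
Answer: -1152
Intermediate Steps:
c(f, G) = G (c(f, G) = G + 0 = G)
c(-3, 18)*(-64) = 18*(-64) = -1152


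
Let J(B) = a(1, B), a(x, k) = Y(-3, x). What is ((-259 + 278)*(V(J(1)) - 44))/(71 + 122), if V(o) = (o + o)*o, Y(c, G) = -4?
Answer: -228/193 ≈ -1.1813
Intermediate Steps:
a(x, k) = -4
J(B) = -4
V(o) = 2*o² (V(o) = (2*o)*o = 2*o²)
((-259 + 278)*(V(J(1)) - 44))/(71 + 122) = ((-259 + 278)*(2*(-4)² - 44))/(71 + 122) = (19*(2*16 - 44))/193 = (19*(32 - 44))*(1/193) = (19*(-12))*(1/193) = -228*1/193 = -228/193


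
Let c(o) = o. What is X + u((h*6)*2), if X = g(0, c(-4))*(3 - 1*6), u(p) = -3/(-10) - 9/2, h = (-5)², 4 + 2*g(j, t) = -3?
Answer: 63/10 ≈ 6.3000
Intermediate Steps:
g(j, t) = -7/2 (g(j, t) = -2 + (½)*(-3) = -2 - 3/2 = -7/2)
h = 25
u(p) = -21/5 (u(p) = -3*(-⅒) - 9*½ = 3/10 - 9/2 = -21/5)
X = 21/2 (X = -7*(3 - 1*6)/2 = -7*(3 - 6)/2 = -7/2*(-3) = 21/2 ≈ 10.500)
X + u((h*6)*2) = 21/2 - 21/5 = 63/10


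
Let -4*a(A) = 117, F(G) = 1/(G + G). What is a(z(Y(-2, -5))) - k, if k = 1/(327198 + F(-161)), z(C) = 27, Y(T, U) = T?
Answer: -12326858623/421431020 ≈ -29.250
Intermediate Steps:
F(G) = 1/(2*G)
a(A) = -117/4 (a(A) = -¼*117 = -117/4)
k = 322/105357755 (k = 1/(327198 + (½)/(-161)) = 1/(327198 + (½)*(-1/161)) = 1/(327198 - 1/322) = 1/(105357755/322) = 322/105357755 ≈ 3.0563e-6)
a(z(Y(-2, -5))) - k = -117/4 - 1*322/105357755 = -117/4 - 322/105357755 = -12326858623/421431020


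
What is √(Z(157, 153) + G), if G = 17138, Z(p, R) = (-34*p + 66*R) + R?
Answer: √22051 ≈ 148.50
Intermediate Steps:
Z(p, R) = -34*p + 67*R
√(Z(157, 153) + G) = √((-34*157 + 67*153) + 17138) = √((-5338 + 10251) + 17138) = √(4913 + 17138) = √22051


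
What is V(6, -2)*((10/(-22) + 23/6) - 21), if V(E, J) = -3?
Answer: 1163/22 ≈ 52.864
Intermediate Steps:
V(6, -2)*((10/(-22) + 23/6) - 21) = -3*((10/(-22) + 23/6) - 21) = -3*((10*(-1/22) + 23*(⅙)) - 21) = -3*((-5/11 + 23/6) - 21) = -3*(223/66 - 21) = -3*(-1163/66) = 1163/22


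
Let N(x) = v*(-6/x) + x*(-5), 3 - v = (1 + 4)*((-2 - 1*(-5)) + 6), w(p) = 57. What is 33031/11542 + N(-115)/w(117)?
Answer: 1772821/137310 ≈ 12.911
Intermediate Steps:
v = -42 (v = 3 - (1 + 4)*((-2 - 1*(-5)) + 6) = 3 - 5*((-2 + 5) + 6) = 3 - 5*(3 + 6) = 3 - 5*9 = 3 - 1*45 = 3 - 45 = -42)
N(x) = -5*x + 252/x (N(x) = -(-252)/x + x*(-5) = 252/x - 5*x = -5*x + 252/x)
33031/11542 + N(-115)/w(117) = 33031/11542 + (-5*(-115) + 252/(-115))/57 = 33031*(1/11542) + (575 + 252*(-1/115))*(1/57) = 1139/398 + (575 - 252/115)*(1/57) = 1139/398 + (65873/115)*(1/57) = 1139/398 + 3467/345 = 1772821/137310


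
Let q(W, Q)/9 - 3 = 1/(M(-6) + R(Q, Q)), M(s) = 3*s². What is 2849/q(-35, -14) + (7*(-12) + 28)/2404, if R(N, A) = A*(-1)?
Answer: 208848136/1985103 ≈ 105.21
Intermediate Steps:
R(N, A) = -A
q(W, Q) = 27 + 9/(108 - Q) (q(W, Q) = 27 + 9/(3*(-6)² - Q) = 27 + 9/(3*36 - Q) = 27 + 9/(108 - Q))
2849/q(-35, -14) + (7*(-12) + 28)/2404 = 2849/((9*(-325 + 3*(-14))/(-108 - 14))) + (7*(-12) + 28)/2404 = 2849/((9*(-325 - 42)/(-122))) + (-84 + 28)*(1/2404) = 2849/((9*(-1/122)*(-367))) - 56*1/2404 = 2849/(3303/122) - 14/601 = 2849*(122/3303) - 14/601 = 347578/3303 - 14/601 = 208848136/1985103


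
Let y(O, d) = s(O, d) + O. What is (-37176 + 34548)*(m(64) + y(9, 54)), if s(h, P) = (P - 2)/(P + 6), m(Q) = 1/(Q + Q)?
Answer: -4152021/160 ≈ -25950.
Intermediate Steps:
m(Q) = 1/(2*Q)
s(h, P) = (-2 + P)/(6 + P)
y(O, d) = O + (-2 + d)/(6 + d) (y(O, d) = (-2 + d)/(6 + d) + O = O + (-2 + d)/(6 + d))
(-37176 + 34548)*(m(64) + y(9, 54)) = (-37176 + 34548)*((½)/64 + (-2 + 54 + 9*(6 + 54))/(6 + 54)) = -2628*((½)*(1/64) + (-2 + 54 + 9*60)/60) = -2628*(1/128 + (-2 + 54 + 540)/60) = -2628*(1/128 + (1/60)*592) = -2628*(1/128 + 148/15) = -2628*18959/1920 = -4152021/160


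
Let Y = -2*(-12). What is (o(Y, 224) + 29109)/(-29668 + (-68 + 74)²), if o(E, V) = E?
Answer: -29133/29632 ≈ -0.98316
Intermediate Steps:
Y = 24
(o(Y, 224) + 29109)/(-29668 + (-68 + 74)²) = (24 + 29109)/(-29668 + (-68 + 74)²) = 29133/(-29668 + 6²) = 29133/(-29668 + 36) = 29133/(-29632) = 29133*(-1/29632) = -29133/29632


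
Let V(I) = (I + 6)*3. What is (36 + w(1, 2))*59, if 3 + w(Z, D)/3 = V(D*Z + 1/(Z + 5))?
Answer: 11859/2 ≈ 5929.5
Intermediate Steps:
V(I) = 18 + 3*I (V(I) = (6 + I)*3 = 18 + 3*I)
w(Z, D) = 45 + 9/(5 + Z) + 9*D*Z (w(Z, D) = -9 + 3*(18 + 3*(D*Z + 1/(Z + 5))) = -9 + 3*(18 + 3*(D*Z + 1/(5 + Z))) = -9 + 3*(18 + 3*(1/(5 + Z) + D*Z)) = -9 + 3*(18 + (3/(5 + Z) + 3*D*Z)) = -9 + 3*(18 + 3/(5 + Z) + 3*D*Z) = -9 + (54 + 9/(5 + Z) + 9*D*Z) = 45 + 9/(5 + Z) + 9*D*Z)
(36 + w(1, 2))*59 = (36 + 9*(26 + 5*1 + 2*1*(5 + 1))/(5 + 1))*59 = (36 + 9*(26 + 5 + 2*1*6)/6)*59 = (36 + 9*(⅙)*(26 + 5 + 12))*59 = (36 + 9*(⅙)*43)*59 = (36 + 129/2)*59 = (201/2)*59 = 11859/2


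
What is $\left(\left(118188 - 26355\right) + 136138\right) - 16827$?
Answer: $211144$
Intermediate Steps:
$\left(\left(118188 - 26355\right) + 136138\right) - 16827 = \left(91833 + 136138\right) - 16827 = 227971 - 16827 = 211144$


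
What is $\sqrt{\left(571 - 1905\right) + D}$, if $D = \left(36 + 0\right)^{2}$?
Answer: $i \sqrt{38} \approx 6.1644 i$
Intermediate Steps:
$D = 1296$ ($D = 36^{2} = 1296$)
$\sqrt{\left(571 - 1905\right) + D} = \sqrt{\left(571 - 1905\right) + 1296} = \sqrt{-1334 + 1296} = \sqrt{-38} = i \sqrt{38}$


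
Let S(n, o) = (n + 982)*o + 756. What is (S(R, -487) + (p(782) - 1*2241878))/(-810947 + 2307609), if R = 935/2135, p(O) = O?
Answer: -1160922167/639074674 ≈ -1.8166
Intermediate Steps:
R = 187/427 (R = 935*(1/2135) = 187/427 ≈ 0.43794)
S(n, o) = 756 + o*(982 + n) (S(n, o) = (982 + n)*o + 756 = o*(982 + n) + 756 = 756 + o*(982 + n))
(S(R, -487) + (p(782) - 1*2241878))/(-810947 + 2307609) = ((756 + 982*(-487) + (187/427)*(-487)) + (782 - 1*2241878))/(-810947 + 2307609) = ((756 - 478234 - 91069/427) + (782 - 2241878))/1496662 = (-203974175/427 - 2241096)*(1/1496662) = -1160922167/427*1/1496662 = -1160922167/639074674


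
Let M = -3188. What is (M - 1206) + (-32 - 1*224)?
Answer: -4650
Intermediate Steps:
(M - 1206) + (-32 - 1*224) = (-3188 - 1206) + (-32 - 1*224) = -4394 + (-32 - 224) = -4394 - 256 = -4650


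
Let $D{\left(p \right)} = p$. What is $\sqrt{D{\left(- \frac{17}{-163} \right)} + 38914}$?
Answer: $\frac{\sqrt{1033908837}}{163} \approx 197.27$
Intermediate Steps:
$\sqrt{D{\left(- \frac{17}{-163} \right)} + 38914} = \sqrt{- \frac{17}{-163} + 38914} = \sqrt{\left(-17\right) \left(- \frac{1}{163}\right) + 38914} = \sqrt{\frac{17}{163} + 38914} = \sqrt{\frac{6342999}{163}} = \frac{\sqrt{1033908837}}{163}$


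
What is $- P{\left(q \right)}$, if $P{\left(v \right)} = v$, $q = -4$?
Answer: $4$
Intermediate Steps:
$- P{\left(q \right)} = \left(-1\right) \left(-4\right) = 4$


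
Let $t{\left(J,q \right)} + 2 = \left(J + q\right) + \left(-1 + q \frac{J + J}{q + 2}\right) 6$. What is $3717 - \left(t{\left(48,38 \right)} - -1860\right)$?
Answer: $\frac{6159}{5} \approx 1231.8$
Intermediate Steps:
$t{\left(J,q \right)} = -8 + J + q + \frac{12 J q}{2 + q}$ ($t{\left(J,q \right)} = -2 + \left(\left(J + q\right) + \left(-1 + q \frac{J + J}{q + 2}\right) 6\right) = -2 + \left(\left(J + q\right) + \left(-1 + q \frac{2 J}{2 + q}\right) 6\right) = -2 + \left(\left(J + q\right) + \left(-1 + \frac{2 J q}{2 + q}\right) 6\right) = -2 + \left(\left(J + q\right) + \left(-6 + \frac{12 J q}{2 + q}\right)\right) = -2 + \left(-6 + J + q + \frac{12 J q}{2 + q}\right) = -8 + J + q + \frac{12 J q}{2 + q}$)
$3717 - \left(t{\left(48,38 \right)} - -1860\right) = 3717 - \left(\frac{-16 + 38^{2} - 228 + 2 \cdot 48 + 13 \cdot 48 \cdot 38}{2 + 38} - -1860\right) = 3717 - \left(\frac{-16 + 1444 - 228 + 96 + 23712}{40} + 1860\right) = 3717 - \left(\frac{1}{40} \cdot 25008 + 1860\right) = 3717 - \left(\frac{3126}{5} + 1860\right) = 3717 - \frac{12426}{5} = \frac{6159}{5}$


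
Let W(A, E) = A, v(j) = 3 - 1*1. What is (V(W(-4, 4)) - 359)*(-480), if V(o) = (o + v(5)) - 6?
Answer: 176160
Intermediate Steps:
v(j) = 2 (v(j) = 3 - 1 = 2)
V(o) = -4 + o (V(o) = (o + 2) - 6 = (2 + o) - 6 = -4 + o)
(V(W(-4, 4)) - 359)*(-480) = ((-4 - 4) - 359)*(-480) = (-8 - 359)*(-480) = -367*(-480) = 176160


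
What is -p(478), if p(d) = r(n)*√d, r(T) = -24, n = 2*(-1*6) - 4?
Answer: 24*√478 ≈ 524.72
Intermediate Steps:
n = -16 (n = 2*(-6) - 4 = -12 - 4 = -16)
p(d) = -24*√d
-p(478) = -(-24)*√478 = 24*√478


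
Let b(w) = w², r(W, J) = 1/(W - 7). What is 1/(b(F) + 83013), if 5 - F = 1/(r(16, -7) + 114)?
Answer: 1054729/87582494353 ≈ 1.2043e-5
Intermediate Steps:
r(W, J) = 1/(-7 + W)
F = 5126/1027 (F = 5 - 1/(1/(-7 + 16) + 114) = 5 - 1/(1/9 + 114) = 5 - 1/(⅑ + 114) = 5 - 1/1027/9 = 5 - 1*9/1027 = 5 - 9/1027 = 5126/1027 ≈ 4.9912)
1/(b(F) + 83013) = 1/((5126/1027)² + 83013) = 1/(26275876/1054729 + 83013) = 1/(87582494353/1054729) = 1054729/87582494353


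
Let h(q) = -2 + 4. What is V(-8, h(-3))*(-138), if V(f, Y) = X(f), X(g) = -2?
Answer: 276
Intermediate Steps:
h(q) = 2
V(f, Y) = -2
V(-8, h(-3))*(-138) = -2*(-138) = 276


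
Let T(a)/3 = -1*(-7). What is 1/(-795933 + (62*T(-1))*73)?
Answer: -1/700887 ≈ -1.4268e-6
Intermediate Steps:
T(a) = 21 (T(a) = 3*(-1*(-7)) = 3*7 = 21)
1/(-795933 + (62*T(-1))*73) = 1/(-795933 + (62*21)*73) = 1/(-795933 + 1302*73) = 1/(-795933 + 95046) = 1/(-700887) = -1/700887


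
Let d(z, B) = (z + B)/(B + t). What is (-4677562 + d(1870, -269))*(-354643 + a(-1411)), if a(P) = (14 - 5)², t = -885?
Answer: 956946554562869/577 ≈ 1.6585e+12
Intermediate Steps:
d(z, B) = (B + z)/(-885 + B) (d(z, B) = (z + B)/(B - 885) = (B + z)/(-885 + B))
a(P) = 81 (a(P) = 9² = 81)
(-4677562 + d(1870, -269))*(-354643 + a(-1411)) = (-4677562 + (-269 + 1870)/(-885 - 269))*(-354643 + 81) = (-4677562 + 1601/(-1154))*(-354562) = (-4677562 - 1/1154*1601)*(-354562) = (-4677562 - 1601/1154)*(-354562) = -5397908149/1154*(-354562) = 956946554562869/577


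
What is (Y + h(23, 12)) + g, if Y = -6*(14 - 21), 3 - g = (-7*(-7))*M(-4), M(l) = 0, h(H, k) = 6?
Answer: 51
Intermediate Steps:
g = 3 (g = 3 - (-7*(-7))*0 = 3 - 49*0 = 3 - 1*0 = 3 + 0 = 3)
Y = 42 (Y = -6*(-7) = 42)
(Y + h(23, 12)) + g = (42 + 6) + 3 = 48 + 3 = 51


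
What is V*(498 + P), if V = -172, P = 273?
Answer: -132612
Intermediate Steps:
V*(498 + P) = -172*(498 + 273) = -172*771 = -132612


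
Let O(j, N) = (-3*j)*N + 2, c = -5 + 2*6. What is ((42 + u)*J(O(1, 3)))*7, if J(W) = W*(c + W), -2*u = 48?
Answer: 0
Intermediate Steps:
u = -24 (u = -½*48 = -24)
c = 7 (c = -5 + 12 = 7)
O(j, N) = 2 - 3*N*j (O(j, N) = -3*N*j + 2 = 2 - 3*N*j)
J(W) = W*(7 + W)
((42 + u)*J(O(1, 3)))*7 = ((42 - 24)*((2 - 3*3*1)*(7 + (2 - 3*3*1))))*7 = (18*((2 - 9)*(7 + (2 - 9))))*7 = (18*(-7*(7 - 7)))*7 = (18*(-7*0))*7 = (18*0)*7 = 0*7 = 0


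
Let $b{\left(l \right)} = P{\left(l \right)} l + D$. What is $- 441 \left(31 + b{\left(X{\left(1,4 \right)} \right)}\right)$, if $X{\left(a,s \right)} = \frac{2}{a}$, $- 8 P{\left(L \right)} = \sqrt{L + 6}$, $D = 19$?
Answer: $-22050 + \frac{441 \sqrt{2}}{2} \approx -21738.0$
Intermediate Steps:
$P{\left(L \right)} = - \frac{\sqrt{6 + L}}{8}$ ($P{\left(L \right)} = - \frac{\sqrt{L + 6}}{8} = - \frac{\sqrt{6 + L}}{8}$)
$b{\left(l \right)} = 19 - \frac{l \sqrt{6 + l}}{8}$ ($b{\left(l \right)} = - \frac{\sqrt{6 + l}}{8} l + 19 = - \frac{l \sqrt{6 + l}}{8} + 19 = 19 - \frac{l \sqrt{6 + l}}{8}$)
$- 441 \left(31 + b{\left(X{\left(1,4 \right)} \right)}\right) = - 441 \left(31 + \left(19 - \frac{\frac{2}{1} \sqrt{6 + \frac{2}{1}}}{8}\right)\right) = - 441 \left(31 + \left(19 - \frac{2 \cdot 1 \sqrt{6 + 2 \cdot 1}}{8}\right)\right) = - 441 \left(31 + \left(19 - \frac{\sqrt{6 + 2}}{4}\right)\right) = - 441 \left(31 + \left(19 - \frac{\sqrt{8}}{4}\right)\right) = - 441 \left(31 + \left(19 - \frac{2 \sqrt{2}}{4}\right)\right) = - 441 \left(31 + \left(19 - \frac{\sqrt{2}}{2}\right)\right) = - 441 \left(50 - \frac{\sqrt{2}}{2}\right) = -22050 + \frac{441 \sqrt{2}}{2}$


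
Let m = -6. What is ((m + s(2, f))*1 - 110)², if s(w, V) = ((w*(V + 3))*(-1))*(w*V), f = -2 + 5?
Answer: 35344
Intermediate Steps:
f = 3
s(w, V) = -V*w²*(3 + V) (s(w, V) = ((w*(3 + V))*(-1))*(V*w) = (-w*(3 + V))*(V*w) = -V*w²*(3 + V))
((m + s(2, f))*1 - 110)² = ((-6 - 1*3*2²*(3 + 3))*1 - 110)² = ((-6 - 1*3*4*6)*1 - 110)² = ((-6 - 72)*1 - 110)² = (-78*1 - 110)² = (-78 - 110)² = (-188)² = 35344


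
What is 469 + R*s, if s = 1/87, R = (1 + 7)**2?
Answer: 40867/87 ≈ 469.74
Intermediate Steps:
R = 64 (R = 8**2 = 64)
s = 1/87 ≈ 0.011494
469 + R*s = 469 + 64*(1/87) = 469 + 64/87 = 40867/87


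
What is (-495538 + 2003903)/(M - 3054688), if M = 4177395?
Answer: 1508365/1122707 ≈ 1.3435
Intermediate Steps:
(-495538 + 2003903)/(M - 3054688) = (-495538 + 2003903)/(4177395 - 3054688) = 1508365/1122707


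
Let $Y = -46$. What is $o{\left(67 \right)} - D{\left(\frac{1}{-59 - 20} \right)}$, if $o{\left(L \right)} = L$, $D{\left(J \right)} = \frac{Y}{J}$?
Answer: $-3567$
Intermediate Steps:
$D{\left(J \right)} = - \frac{46}{J}$
$o{\left(67 \right)} - D{\left(\frac{1}{-59 - 20} \right)} = 67 - - \frac{46}{\frac{1}{-59 - 20}} = 67 - - \frac{46}{\frac{1}{-79}} = 67 - - \frac{46}{- \frac{1}{79}} = 67 - \left(-46\right) \left(-79\right) = 67 - 3634 = -3567$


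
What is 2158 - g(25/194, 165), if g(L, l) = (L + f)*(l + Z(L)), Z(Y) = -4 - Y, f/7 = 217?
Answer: -9116417111/37636 ≈ -2.4223e+5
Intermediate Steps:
f = 1519 (f = 7*217 = 1519)
g(L, l) = (1519 + L)*(-4 + l - L) (g(L, l) = (L + 1519)*(l + (-4 - L)) = (1519 + L)*(-4 + l - L))
2158 - g(25/194, 165) = 2158 - (-6076 - (25/194)² - 38075/194 + 1519*165 + (25/194)*165) = 2158 - (-6076 - (25*(1/194))² - 38075/194 + 250635 + (25*(1/194))*165) = 2158 - (-6076 - (25/194)² - 1523*25/194 + 250635 + (25/194)*165) = 2158 - (-6076 - 1*625/37636 - 38075/194 + 250635 + 4125/194) = 2158 - (-6076 - 625/37636 - 38075/194 + 250635 + 4125/194) = 2158 - 1*9197635599/37636 = 2158 - 9197635599/37636 = -9116417111/37636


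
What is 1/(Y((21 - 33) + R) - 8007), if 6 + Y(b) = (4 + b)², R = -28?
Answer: -1/6717 ≈ -0.00014888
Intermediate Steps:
Y(b) = -6 + (4 + b)²
1/(Y((21 - 33) + R) - 8007) = 1/((-6 + (4 + ((21 - 33) - 28))²) - 8007) = 1/((-6 + (4 + (-12 - 28))²) - 8007) = 1/((-6 + (4 - 40)²) - 8007) = 1/((-6 + (-36)²) - 8007) = 1/((-6 + 1296) - 8007) = 1/(1290 - 8007) = 1/(-6717) = -1/6717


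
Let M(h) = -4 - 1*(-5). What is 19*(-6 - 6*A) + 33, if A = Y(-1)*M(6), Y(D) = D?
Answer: 33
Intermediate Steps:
M(h) = 1 (M(h) = -4 + 5 = 1)
A = -1 (A = -1*1 = -1)
19*(-6 - 6*A) + 33 = 19*(-6 - 6*(-1)) + 33 = 19*(-6 + 6) + 33 = 19*0 + 33 = 0 + 33 = 33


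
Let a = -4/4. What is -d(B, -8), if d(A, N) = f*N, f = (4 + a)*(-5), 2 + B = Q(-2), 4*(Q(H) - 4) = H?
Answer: -120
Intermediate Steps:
Q(H) = 4 + H/4
B = 3/2 (B = -2 + (4 + (¼)*(-2)) = -2 + (4 - ½) = -2 + 7/2 = 3/2 ≈ 1.5000)
a = -1 (a = -4*¼ = -1)
f = -15 (f = (4 - 1)*(-5) = 3*(-5) = -15)
d(A, N) = -15*N
-d(B, -8) = -(-15)*(-8) = -1*120 = -120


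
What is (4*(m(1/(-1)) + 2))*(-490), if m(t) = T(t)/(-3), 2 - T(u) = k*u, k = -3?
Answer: -13720/3 ≈ -4573.3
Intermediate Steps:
T(u) = 2 + 3*u (T(u) = 2 - (-3)*u = 2 + 3*u)
m(t) = -⅔ - t (m(t) = (2 + 3*t)/(-3) = (2 + 3*t)*(-⅓) = -⅔ - t)
(4*(m(1/(-1)) + 2))*(-490) = (4*((-⅔ - 1/(-1)) + 2))*(-490) = (4*((-⅔ - 1*(-1)) + 2))*(-490) = (4*((-⅔ + 1) + 2))*(-490) = (4*(⅓ + 2))*(-490) = (4*(7/3))*(-490) = (28/3)*(-490) = -13720/3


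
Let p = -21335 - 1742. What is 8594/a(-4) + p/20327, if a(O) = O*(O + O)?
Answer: 86975887/325232 ≈ 267.43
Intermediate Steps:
a(O) = 2*O² (a(O) = O*(2*O) = 2*O²)
p = -23077
8594/a(-4) + p/20327 = 8594/((2*(-4)²)) - 23077/20327 = 8594/((2*16)) - 23077*1/20327 = 8594/32 - 23077/20327 = 8594*(1/32) - 23077/20327 = 4297/16 - 23077/20327 = 86975887/325232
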